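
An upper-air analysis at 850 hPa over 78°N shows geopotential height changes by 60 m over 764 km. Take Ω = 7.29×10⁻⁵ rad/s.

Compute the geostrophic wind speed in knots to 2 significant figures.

11 knots

Coriolis parameter at 78°N:
f = 2Ω sin φ = 2 × 7.29×10⁻⁵ × sin 78° = 1.43×10⁻⁴ s⁻¹
Height gradient: |∂Z/∂n| = 60 m / 764000 m = 7.85×10⁻⁵
On a pressure surface, geostrophic balance gives V_g = (g/f)|∂Z/∂n|:
V_g = 9.81 × 7.85×10⁻⁵ / 1.43×10⁻⁴ = 5.40 m/s
Converting: 5.40 m/s × 1.944 = 11 knots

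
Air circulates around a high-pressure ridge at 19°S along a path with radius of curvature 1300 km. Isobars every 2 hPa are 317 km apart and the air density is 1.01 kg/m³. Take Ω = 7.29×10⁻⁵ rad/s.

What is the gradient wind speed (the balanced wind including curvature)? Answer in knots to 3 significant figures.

37.0 knots

Coriolis parameter at 19°S:
f = 2Ω sin φ = 2 × 7.29×10⁻⁵ × sin 19° = 4.75×10⁻⁵ s⁻¹
Pressure gradient: |∂P/∂n| = 200 Pa / 317000 m = 6.31×10⁻⁴ Pa/m
Geostrophic speed: V_g = |∂P/∂n|/(fρ) = 6.31×10⁻⁴/(4.75×10⁻⁵ × 1.01) = 13.2 m/s
Around a high, pressure-gradient force acts outward with centrifugal, so Coriolis balances both:
fV = (1/ρ)|∂P/∂n| + V²/R  →  V² − fR·V + fR·V_g = 0
With fR = 4.75×10⁻⁵ × 1300×10³ m = 61.7 m/s:
V = [fR − √((fR)² − 4 fR V_g)]/2 = [61.7 − √(61.7² − 4×61.7×13.2)]/2 = 19 m/s
Supergeostrophic (V > V_g = 13.2 m/s), as expected around a high.
Converting: 19 m/s × 1.944 = 37.0 knots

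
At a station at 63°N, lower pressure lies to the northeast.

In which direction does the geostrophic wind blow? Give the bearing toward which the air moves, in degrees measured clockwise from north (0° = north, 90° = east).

The pressure-gradient force points toward the northeast (bearing 045°).
Geostrophic balance: in the Northern Hemisphere the Coriolis force deflects motion to the right, so the geostrophic wind blows 90° to the right of the pressure-gradient force (low pressure on the left).
Rotating 045° by 90° clockwise gives 135° — the wind blows toward the southeast.

135°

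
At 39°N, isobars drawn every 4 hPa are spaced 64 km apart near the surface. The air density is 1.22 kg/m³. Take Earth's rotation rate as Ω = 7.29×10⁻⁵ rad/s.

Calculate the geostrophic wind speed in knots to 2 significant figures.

110 knots

Coriolis parameter at 39°N:
f = 2Ω sin φ = 2 × 7.29×10⁻⁵ × sin 39° = 9.18×10⁻⁵ s⁻¹
Pressure gradient: |∂P/∂n| = 400 Pa / 64000 m = 6.25×10⁻³ Pa/m
Geostrophic balance (pressure-gradient force = Coriolis force):
V_g = (1/(fρ)) |∂P/∂n| = 6.25×10⁻³ / (9.18×10⁻⁵ × 1.22) = 55.8 m/s
Converting: 55.8 m/s × 1.944 = 110 knots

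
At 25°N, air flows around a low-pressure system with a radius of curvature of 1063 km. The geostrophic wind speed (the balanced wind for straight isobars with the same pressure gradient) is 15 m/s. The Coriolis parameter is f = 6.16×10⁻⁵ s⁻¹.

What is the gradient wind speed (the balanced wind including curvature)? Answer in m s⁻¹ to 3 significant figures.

12.6 m s⁻¹

Around a low, centrifugal force acts outward with Coriolis, so pressure-gradient force balances both:
(1/ρ)|∂P/∂n| = fV + V²/R  →  V² + fR·V − fR·V_g = 0
With fR = 6.16×10⁻⁵ × 1063×10³ m = 65.5 m/s:
V = [−fR + √((fR)² + 4 fR V_g)]/2 = [−65.5 + √(65.5² + 4×65.5×15)]/2 = 12.6 m/s
Subgeostrophic (V < V_g = 15 m/s), as expected around a low.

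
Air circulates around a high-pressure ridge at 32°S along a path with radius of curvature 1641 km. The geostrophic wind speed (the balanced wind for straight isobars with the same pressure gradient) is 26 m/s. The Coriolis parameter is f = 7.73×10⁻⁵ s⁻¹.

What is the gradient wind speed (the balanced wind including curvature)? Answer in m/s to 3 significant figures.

36.5 m/s

Around a high, pressure-gradient force acts outward with centrifugal, so Coriolis balances both:
fV = (1/ρ)|∂P/∂n| + V²/R  →  V² − fR·V + fR·V_g = 0
With fR = 7.73×10⁻⁵ × 1641×10³ m = 127 m/s:
V = [fR − √((fR)² − 4 fR V_g)]/2 = [127 − √(127² − 4×127×26)]/2 = 36.5 m/s
Supergeostrophic (V > V_g = 26 m/s), as expected around a high.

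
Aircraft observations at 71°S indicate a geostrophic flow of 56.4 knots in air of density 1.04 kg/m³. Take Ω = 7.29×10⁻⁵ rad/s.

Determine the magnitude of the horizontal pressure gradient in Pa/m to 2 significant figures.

Coriolis parameter at 71°S:
f = 2Ω sin φ = 2 × 7.29×10⁻⁵ × sin 71° = 1.38×10⁻⁴ s⁻¹
Wind speed in SI: 56.4 knots = 29.0 m/s
Geostrophic balance rearranged: |∂P/∂n| = f ρ V_g
|∂P/∂n| = 1.38×10⁻⁴ × 1.04 × 29.0 = 4.16×10⁻³ Pa/m

4.2×10⁻³ Pa/m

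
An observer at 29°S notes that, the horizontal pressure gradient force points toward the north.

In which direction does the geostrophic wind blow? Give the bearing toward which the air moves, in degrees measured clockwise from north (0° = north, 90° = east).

The pressure-gradient force points toward the north (bearing 000°).
Geostrophic balance: in the Southern Hemisphere the Coriolis force deflects motion to the left, so the geostrophic wind blows 90° to the left of the pressure-gradient force (low pressure on the right).
Rotating 000° by 90° counterclockwise gives 270° — the wind blows toward the west.

270°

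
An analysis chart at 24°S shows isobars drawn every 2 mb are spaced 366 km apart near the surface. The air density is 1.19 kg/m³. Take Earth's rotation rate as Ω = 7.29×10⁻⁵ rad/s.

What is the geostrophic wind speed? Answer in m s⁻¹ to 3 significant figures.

7.74 m s⁻¹

Coriolis parameter at 24°S:
f = 2Ω sin φ = 2 × 7.29×10⁻⁵ × sin 24° = 5.93×10⁻⁵ s⁻¹
Pressure gradient: |∂P/∂n| = 200 Pa / 366000 m = 5.46×10⁻⁴ Pa/m
Geostrophic balance (pressure-gradient force = Coriolis force):
V_g = (1/(fρ)) |∂P/∂n| = 5.46×10⁻⁴ / (5.93×10⁻⁵ × 1.19) = 7.74 m/s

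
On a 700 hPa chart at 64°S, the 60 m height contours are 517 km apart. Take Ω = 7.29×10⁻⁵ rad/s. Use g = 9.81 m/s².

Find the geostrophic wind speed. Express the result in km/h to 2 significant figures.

Coriolis parameter at 64°S:
f = 2Ω sin φ = 2 × 7.29×10⁻⁵ × sin 64° = 1.31×10⁻⁴ s⁻¹
Height gradient: |∂Z/∂n| = 60 m / 517000 m = 1.16×10⁻⁴
On a pressure surface, geostrophic balance gives V_g = (g/f)|∂Z/∂n|:
V_g = 9.81 × 1.16×10⁻⁴ / 1.31×10⁻⁴ = 8.69 m/s
Converting: 8.69 m/s × 3.6 = 31 km/h

31 km/h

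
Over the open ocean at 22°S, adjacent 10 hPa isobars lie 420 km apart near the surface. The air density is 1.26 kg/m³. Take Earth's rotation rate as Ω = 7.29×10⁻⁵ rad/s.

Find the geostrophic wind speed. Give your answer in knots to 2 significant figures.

67 knots

Coriolis parameter at 22°S:
f = 2Ω sin φ = 2 × 7.29×10⁻⁵ × sin 22° = 5.46×10⁻⁵ s⁻¹
Pressure gradient: |∂P/∂n| = 1000 Pa / 420000 m = 2.38×10⁻³ Pa/m
Geostrophic balance (pressure-gradient force = Coriolis force):
V_g = (1/(fρ)) |∂P/∂n| = 2.38×10⁻³ / (5.46×10⁻⁵ × 1.26) = 34.6 m/s
Converting: 34.6 m/s × 1.944 = 67 knots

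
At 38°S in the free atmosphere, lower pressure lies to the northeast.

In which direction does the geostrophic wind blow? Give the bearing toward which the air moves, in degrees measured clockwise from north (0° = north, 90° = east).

315°

The pressure-gradient force points toward the northeast (bearing 045°).
Geostrophic balance: in the Southern Hemisphere the Coriolis force deflects motion to the left, so the geostrophic wind blows 90° to the left of the pressure-gradient force (low pressure on the right).
Rotating 045° by 90° counterclockwise gives 315° — the wind blows toward the northwest.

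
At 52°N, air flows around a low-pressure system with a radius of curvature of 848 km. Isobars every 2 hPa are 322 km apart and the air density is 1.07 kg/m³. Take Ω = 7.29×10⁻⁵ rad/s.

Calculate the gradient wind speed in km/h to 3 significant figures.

17.3 km/h

Coriolis parameter at 52°N:
f = 2Ω sin φ = 2 × 7.29×10⁻⁵ × sin 52° = 1.15×10⁻⁴ s⁻¹
Pressure gradient: |∂P/∂n| = 200 Pa / 322000 m = 6.21×10⁻⁴ Pa/m
Geostrophic speed: V_g = |∂P/∂n|/(fρ) = 6.21×10⁻⁴/(1.15×10⁻⁴ × 1.07) = 5.05 m/s
Around a low, centrifugal force acts outward with Coriolis, so pressure-gradient force balances both:
(1/ρ)|∂P/∂n| = fV + V²/R  →  V² + fR·V − fR·V_g = 0
With fR = 1.15×10⁻⁴ × 848×10³ m = 97.4 m/s:
V = [−fR + √((fR)² + 4 fR V_g)]/2 = [−97.4 + √(97.4² + 4×97.4×5.05)]/2 = 4.81 m/s
Subgeostrophic (V < V_g = 5.05 m/s), as expected around a low.
Converting: 4.81 m/s × 3.6 = 17.3 km/h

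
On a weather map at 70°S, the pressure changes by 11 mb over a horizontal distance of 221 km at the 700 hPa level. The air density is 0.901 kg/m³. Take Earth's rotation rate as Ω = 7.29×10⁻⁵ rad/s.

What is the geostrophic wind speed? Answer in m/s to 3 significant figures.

40.3 m/s

Coriolis parameter at 70°S:
f = 2Ω sin φ = 2 × 7.29×10⁻⁵ × sin 70° = 1.37×10⁻⁴ s⁻¹
Pressure gradient: |∂P/∂n| = 1100 Pa / 221000 m = 4.98×10⁻³ Pa/m
Geostrophic balance (pressure-gradient force = Coriolis force):
V_g = (1/(fρ)) |∂P/∂n| = 4.98×10⁻³ / (1.37×10⁻⁴ × 0.901) = 40.3 m/s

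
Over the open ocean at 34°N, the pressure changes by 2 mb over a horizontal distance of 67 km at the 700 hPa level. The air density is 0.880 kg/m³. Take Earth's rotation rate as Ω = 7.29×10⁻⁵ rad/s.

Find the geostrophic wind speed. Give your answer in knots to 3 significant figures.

Coriolis parameter at 34°N:
f = 2Ω sin φ = 2 × 7.29×10⁻⁵ × sin 34° = 8.15×10⁻⁵ s⁻¹
Pressure gradient: |∂P/∂n| = 200 Pa / 67000 m = 2.99×10⁻³ Pa/m
Geostrophic balance (pressure-gradient force = Coriolis force):
V_g = (1/(fρ)) |∂P/∂n| = 2.99×10⁻³ / (8.15×10⁻⁵ × 0.880) = 41.6 m/s
Converting: 41.6 m/s × 1.944 = 80.9 knots

80.9 knots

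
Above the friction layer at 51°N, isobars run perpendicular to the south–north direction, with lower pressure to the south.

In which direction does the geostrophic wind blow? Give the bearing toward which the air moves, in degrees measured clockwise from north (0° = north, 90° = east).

270°

The pressure-gradient force points toward the south (bearing 180°).
Geostrophic balance: in the Northern Hemisphere the Coriolis force deflects motion to the right, so the geostrophic wind blows 90° to the right of the pressure-gradient force (low pressure on the left).
Rotating 180° by 90° clockwise gives 270° — the wind blows toward the west.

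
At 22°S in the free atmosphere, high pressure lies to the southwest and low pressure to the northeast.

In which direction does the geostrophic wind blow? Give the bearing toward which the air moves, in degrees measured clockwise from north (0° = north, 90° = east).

The pressure-gradient force points toward the northeast (bearing 045°).
Geostrophic balance: in the Southern Hemisphere the Coriolis force deflects motion to the left, so the geostrophic wind blows 90° to the left of the pressure-gradient force (low pressure on the right).
Rotating 045° by 90° counterclockwise gives 315° — the wind blows toward the northwest.

315°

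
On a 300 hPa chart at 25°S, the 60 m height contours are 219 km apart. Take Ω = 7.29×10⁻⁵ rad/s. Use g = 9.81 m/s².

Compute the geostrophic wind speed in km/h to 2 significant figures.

Coriolis parameter at 25°S:
f = 2Ω sin φ = 2 × 7.29×10⁻⁵ × sin 25° = 6.16×10⁻⁵ s⁻¹
Height gradient: |∂Z/∂n| = 60 m / 219000 m = 2.74×10⁻⁴
On a pressure surface, geostrophic balance gives V_g = (g/f)|∂Z/∂n|:
V_g = 9.81 × 2.74×10⁻⁴ / 6.16×10⁻⁵ = 43.6 m/s
Converting: 43.6 m/s × 3.6 = 160 km/h

160 km/h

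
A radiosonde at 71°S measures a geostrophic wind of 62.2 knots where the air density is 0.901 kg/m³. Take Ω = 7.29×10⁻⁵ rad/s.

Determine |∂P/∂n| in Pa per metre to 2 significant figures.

4.0×10⁻³ Pa/m

Coriolis parameter at 71°S:
f = 2Ω sin φ = 2 × 7.29×10⁻⁵ × sin 71° = 1.38×10⁻⁴ s⁻¹
Wind speed in SI: 62.2 knots = 32.0 m/s
Geostrophic balance rearranged: |∂P/∂n| = f ρ V_g
|∂P/∂n| = 1.38×10⁻⁴ × 0.901 × 32.0 = 3.97×10⁻³ Pa/m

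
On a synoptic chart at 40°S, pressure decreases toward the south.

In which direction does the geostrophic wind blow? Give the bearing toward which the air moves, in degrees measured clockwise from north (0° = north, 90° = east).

The pressure-gradient force points toward the south (bearing 180°).
Geostrophic balance: in the Southern Hemisphere the Coriolis force deflects motion to the left, so the geostrophic wind blows 90° to the left of the pressure-gradient force (low pressure on the right).
Rotating 180° by 90° counterclockwise gives 090° — the wind blows toward the east.

090°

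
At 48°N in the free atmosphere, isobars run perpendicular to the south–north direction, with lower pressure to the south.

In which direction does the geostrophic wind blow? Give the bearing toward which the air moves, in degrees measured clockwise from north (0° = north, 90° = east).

The pressure-gradient force points toward the south (bearing 180°).
Geostrophic balance: in the Northern Hemisphere the Coriolis force deflects motion to the right, so the geostrophic wind blows 90° to the right of the pressure-gradient force (low pressure on the left).
Rotating 180° by 90° clockwise gives 270° — the wind blows toward the west.

270°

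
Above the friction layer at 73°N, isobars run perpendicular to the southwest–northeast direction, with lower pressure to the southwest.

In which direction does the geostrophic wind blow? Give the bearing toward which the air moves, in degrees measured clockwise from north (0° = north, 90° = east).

The pressure-gradient force points toward the southwest (bearing 225°).
Geostrophic balance: in the Northern Hemisphere the Coriolis force deflects motion to the right, so the geostrophic wind blows 90° to the right of the pressure-gradient force (low pressure on the left).
Rotating 225° by 90° clockwise gives 315° — the wind blows toward the northwest.

315°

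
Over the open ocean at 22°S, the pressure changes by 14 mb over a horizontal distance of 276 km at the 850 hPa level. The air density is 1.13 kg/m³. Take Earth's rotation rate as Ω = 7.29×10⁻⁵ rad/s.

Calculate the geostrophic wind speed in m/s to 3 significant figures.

82.2 m/s

Coriolis parameter at 22°S:
f = 2Ω sin φ = 2 × 7.29×10⁻⁵ × sin 22° = 5.46×10⁻⁵ s⁻¹
Pressure gradient: |∂P/∂n| = 1400 Pa / 276000 m = 5.07×10⁻³ Pa/m
Geostrophic balance (pressure-gradient force = Coriolis force):
V_g = (1/(fρ)) |∂P/∂n| = 5.07×10⁻³ / (5.46×10⁻⁵ × 1.13) = 82.2 m/s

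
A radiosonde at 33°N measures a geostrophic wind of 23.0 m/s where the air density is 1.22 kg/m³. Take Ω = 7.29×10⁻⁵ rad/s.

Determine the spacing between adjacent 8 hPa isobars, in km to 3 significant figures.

359 km

Coriolis parameter at 33°N:
f = 2Ω sin φ = 2 × 7.29×10⁻⁵ × sin 33° = 7.94×10⁻⁵ s⁻¹
Geostrophic balance rearranged: |∂P/∂n| = f ρ V_g
|∂P/∂n| = 7.94×10⁻⁵ × 1.22 × 23.0 = 2.23×10⁻³ Pa/m
Isobar spacing: Δn = ΔP/|∂P/∂n| = 800 Pa / 2.23×10⁻³ Pa/m = 359034 m ≈ 359 km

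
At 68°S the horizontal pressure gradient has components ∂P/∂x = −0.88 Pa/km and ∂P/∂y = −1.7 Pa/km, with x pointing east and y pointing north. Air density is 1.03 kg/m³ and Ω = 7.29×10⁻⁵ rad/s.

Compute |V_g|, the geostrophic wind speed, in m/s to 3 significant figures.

13.7 m/s

Coriolis parameter at 68°S:
f = 2Ω sin φ = 2 × 7.29×10⁻⁵ × sin 68° = 1.35×10⁻⁴ s⁻¹
In the Southern Hemisphere f is negative: f = −1.35×10⁻⁴ s⁻¹.
Component geostrophic relations (x east, y north):
u_g = −(1/(fρ)) ∂P/∂y,  v_g = (1/(fρ)) ∂P/∂x
u_g = −(−1.7×10⁻³)/(−1.35×10⁻⁴ × 1.03) = −12.2 m/s;  v_g = (−0.88×10⁻³)/(−1.35×10⁻⁴ × 1.03) = 6.32 m/s
|V_g| = √(u_g² + v_g²) = 13.7 m/s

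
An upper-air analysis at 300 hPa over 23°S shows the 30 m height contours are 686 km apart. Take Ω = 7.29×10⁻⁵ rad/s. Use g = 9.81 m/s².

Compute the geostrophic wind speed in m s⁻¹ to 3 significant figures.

7.53 m s⁻¹

Coriolis parameter at 23°S:
f = 2Ω sin φ = 2 × 7.29×10⁻⁵ × sin 23° = 5.70×10⁻⁵ s⁻¹
Height gradient: |∂Z/∂n| = 30 m / 686000 m = 4.37×10⁻⁵
On a pressure surface, geostrophic balance gives V_g = (g/f)|∂Z/∂n|:
V_g = 9.81 × 4.37×10⁻⁵ / 5.70×10⁻⁵ = 7.53 m/s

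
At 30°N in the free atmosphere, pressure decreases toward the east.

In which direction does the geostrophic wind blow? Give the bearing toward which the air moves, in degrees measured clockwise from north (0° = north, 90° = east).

180°

The pressure-gradient force points toward the east (bearing 090°).
Geostrophic balance: in the Northern Hemisphere the Coriolis force deflects motion to the right, so the geostrophic wind blows 90° to the right of the pressure-gradient force (low pressure on the left).
Rotating 090° by 90° clockwise gives 180° — the wind blows toward the south.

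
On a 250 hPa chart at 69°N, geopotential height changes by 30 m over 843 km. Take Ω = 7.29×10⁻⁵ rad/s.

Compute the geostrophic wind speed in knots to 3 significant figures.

Coriolis parameter at 69°N:
f = 2Ω sin φ = 2 × 7.29×10⁻⁵ × sin 69° = 1.36×10⁻⁴ s⁻¹
Height gradient: |∂Z/∂n| = 30 m / 843000 m = 3.56×10⁻⁵
On a pressure surface, geostrophic balance gives V_g = (g/f)|∂Z/∂n|:
V_g = 9.81 × 3.56×10⁻⁵ / 1.36×10⁻⁴ = 2.56 m/s
Converting: 2.56 m/s × 1.944 = 4.99 knots

4.99 knots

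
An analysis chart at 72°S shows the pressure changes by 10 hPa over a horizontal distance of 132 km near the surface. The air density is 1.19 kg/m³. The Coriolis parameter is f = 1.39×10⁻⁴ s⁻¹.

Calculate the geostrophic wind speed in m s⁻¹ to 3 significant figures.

Pressure gradient: |∂P/∂n| = 1000 Pa / 132000 m = 7.58×10⁻³ Pa/m
Geostrophic balance (pressure-gradient force = Coriolis force):
V_g = (1/(fρ)) |∂P/∂n| = 7.58×10⁻³ / (1.39×10⁻⁴ × 1.19) = 45.8 m/s

45.8 m s⁻¹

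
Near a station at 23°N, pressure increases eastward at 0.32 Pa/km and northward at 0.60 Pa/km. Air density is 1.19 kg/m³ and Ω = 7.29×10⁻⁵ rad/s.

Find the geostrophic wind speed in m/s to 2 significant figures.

10 m/s

Coriolis parameter at 23°N:
f = 2Ω sin φ = 2 × 7.29×10⁻⁵ × sin 23° = 5.70×10⁻⁵ s⁻¹
Component geostrophic relations (x east, y north):
u_g = −(1/(fρ)) ∂P/∂y,  v_g = (1/(fρ)) ∂P/∂x
u_g = −(0.60×10⁻³)/(5.70×10⁻⁵ × 1.19) = −8.85 m/s;  v_g = (0.32×10⁻³)/(5.70×10⁻⁵ × 1.19) = 4.72 m/s
|V_g| = √(u_g² + v_g²) = 10.0 m/s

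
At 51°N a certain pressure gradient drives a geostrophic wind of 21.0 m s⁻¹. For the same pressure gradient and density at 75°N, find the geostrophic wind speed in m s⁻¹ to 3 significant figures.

16.9 m s⁻¹

With the same pressure gradient and density, V_g ∝ 1/f ∝ 1/sin φ.
V₂ = V₁ · sin φ₁ / sin φ₂ = 21.0 × sin 51° / sin 75°
V₂ = 21.0 × 0.7771/0.9659 = 16.9 m s⁻¹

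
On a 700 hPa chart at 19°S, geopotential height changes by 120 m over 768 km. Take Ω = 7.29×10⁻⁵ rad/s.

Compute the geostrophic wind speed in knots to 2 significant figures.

63 knots

Coriolis parameter at 19°S:
f = 2Ω sin φ = 2 × 7.29×10⁻⁵ × sin 19° = 4.75×10⁻⁵ s⁻¹
Height gradient: |∂Z/∂n| = 120 m / 768000 m = 1.56×10⁻⁴
On a pressure surface, geostrophic balance gives V_g = (g/f)|∂Z/∂n|:
V_g = 9.81 × 1.56×10⁻⁴ / 4.75×10⁻⁵ = 32.3 m/s
Converting: 32.3 m/s × 1.944 = 63 knots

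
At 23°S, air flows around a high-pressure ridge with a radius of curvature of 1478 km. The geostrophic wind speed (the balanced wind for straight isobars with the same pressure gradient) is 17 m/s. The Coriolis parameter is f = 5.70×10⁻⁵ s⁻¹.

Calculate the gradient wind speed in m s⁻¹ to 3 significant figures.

23.6 m s⁻¹

Around a high, pressure-gradient force acts outward with centrifugal, so Coriolis balances both:
fV = (1/ρ)|∂P/∂n| + V²/R  →  V² − fR·V + fR·V_g = 0
With fR = 5.70×10⁻⁵ × 1478×10³ m = 84.2 m/s:
V = [fR − √((fR)² − 4 fR V_g)]/2 = [84.2 − √(84.2² − 4×84.2×17)]/2 = 23.6 m/s
Supergeostrophic (V > V_g = 17 m/s), as expected around a high.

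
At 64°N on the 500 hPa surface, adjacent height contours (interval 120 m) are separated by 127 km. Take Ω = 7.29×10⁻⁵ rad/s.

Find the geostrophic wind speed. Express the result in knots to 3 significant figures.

Coriolis parameter at 64°N:
f = 2Ω sin φ = 2 × 7.29×10⁻⁵ × sin 64° = 1.31×10⁻⁴ s⁻¹
Height gradient: |∂Z/∂n| = 120 m / 127000 m = 9.45×10⁻⁴
On a pressure surface, geostrophic balance gives V_g = (g/f)|∂Z/∂n|:
V_g = 9.81 × 9.45×10⁻⁴ / 1.31×10⁻⁴ = 70.7 m/s
Converting: 70.7 m/s × 1.944 = 137 knots

137 knots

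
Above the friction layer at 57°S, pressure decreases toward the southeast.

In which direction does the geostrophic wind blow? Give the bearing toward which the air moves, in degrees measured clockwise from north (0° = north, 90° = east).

The pressure-gradient force points toward the southeast (bearing 135°).
Geostrophic balance: in the Southern Hemisphere the Coriolis force deflects motion to the left, so the geostrophic wind blows 90° to the left of the pressure-gradient force (low pressure on the right).
Rotating 135° by 90° counterclockwise gives 045° — the wind blows toward the northeast.

045°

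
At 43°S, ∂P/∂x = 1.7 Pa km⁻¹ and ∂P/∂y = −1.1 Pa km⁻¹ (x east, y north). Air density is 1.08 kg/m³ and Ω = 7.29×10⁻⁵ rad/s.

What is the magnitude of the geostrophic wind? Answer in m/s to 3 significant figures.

Coriolis parameter at 43°S:
f = 2Ω sin φ = 2 × 7.29×10⁻⁵ × sin 43° = 9.94×10⁻⁵ s⁻¹
In the Southern Hemisphere f is negative: f = −9.94×10⁻⁵ s⁻¹.
Component geostrophic relations (x east, y north):
u_g = −(1/(fρ)) ∂P/∂y,  v_g = (1/(fρ)) ∂P/∂x
u_g = −(−1.1×10⁻³)/(−9.94×10⁻⁵ × 1.08) = −10.2 m/s;  v_g = (1.7×10⁻³)/(−9.94×10⁻⁵ × 1.08) = −15.8 m/s
|V_g| = √(u_g² + v_g²) = 18.9 m/s

18.9 m/s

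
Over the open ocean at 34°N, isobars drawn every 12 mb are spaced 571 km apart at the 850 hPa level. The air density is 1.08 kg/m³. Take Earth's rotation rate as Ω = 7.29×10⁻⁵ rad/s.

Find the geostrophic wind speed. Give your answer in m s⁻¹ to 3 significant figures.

23.9 m s⁻¹

Coriolis parameter at 34°N:
f = 2Ω sin φ = 2 × 7.29×10⁻⁵ × sin 34° = 8.15×10⁻⁵ s⁻¹
Pressure gradient: |∂P/∂n| = 1200 Pa / 571000 m = 2.10×10⁻³ Pa/m
Geostrophic balance (pressure-gradient force = Coriolis force):
V_g = (1/(fρ)) |∂P/∂n| = 2.10×10⁻³ / (8.15×10⁻⁵ × 1.08) = 23.9 m/s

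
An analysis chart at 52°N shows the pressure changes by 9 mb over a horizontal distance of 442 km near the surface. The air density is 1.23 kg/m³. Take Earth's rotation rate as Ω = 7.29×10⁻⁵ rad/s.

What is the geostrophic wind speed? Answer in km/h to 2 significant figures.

52 km/h

Coriolis parameter at 52°N:
f = 2Ω sin φ = 2 × 7.29×10⁻⁵ × sin 52° = 1.15×10⁻⁴ s⁻¹
Pressure gradient: |∂P/∂n| = 900 Pa / 442000 m = 2.04×10⁻³ Pa/m
Geostrophic balance (pressure-gradient force = Coriolis force):
V_g = (1/(fρ)) |∂P/∂n| = 2.04×10⁻³ / (1.15×10⁻⁴ × 1.23) = 14.4 m/s
Converting: 14.4 m/s × 3.6 = 52 km/h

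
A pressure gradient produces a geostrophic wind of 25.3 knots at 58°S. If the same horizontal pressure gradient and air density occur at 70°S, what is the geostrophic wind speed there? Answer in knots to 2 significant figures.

With the same pressure gradient and density, V_g ∝ 1/f ∝ 1/sin φ.
V₂ = V₁ · sin φ₁ / sin φ₂ = 25.3 × sin 58° / sin 70°
V₂ = 25.3 × 0.8480/0.9397 = 23 knots

23 knots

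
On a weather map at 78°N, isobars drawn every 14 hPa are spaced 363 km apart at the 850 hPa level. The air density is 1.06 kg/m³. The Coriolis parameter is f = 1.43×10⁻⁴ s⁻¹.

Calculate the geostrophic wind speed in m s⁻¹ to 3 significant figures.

Pressure gradient: |∂P/∂n| = 1400 Pa / 363000 m = 3.86×10⁻³ Pa/m
Geostrophic balance (pressure-gradient force = Coriolis force):
V_g = (1/(fρ)) |∂P/∂n| = 3.86×10⁻³ / (1.43×10⁻⁴ × 1.06) = 25.4 m/s

25.4 m s⁻¹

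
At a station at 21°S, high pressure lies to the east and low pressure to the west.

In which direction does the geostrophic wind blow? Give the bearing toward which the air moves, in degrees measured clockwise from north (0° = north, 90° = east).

180°

The pressure-gradient force points toward the west (bearing 270°).
Geostrophic balance: in the Southern Hemisphere the Coriolis force deflects motion to the left, so the geostrophic wind blows 90° to the left of the pressure-gradient force (low pressure on the right).
Rotating 270° by 90° counterclockwise gives 180° — the wind blows toward the south.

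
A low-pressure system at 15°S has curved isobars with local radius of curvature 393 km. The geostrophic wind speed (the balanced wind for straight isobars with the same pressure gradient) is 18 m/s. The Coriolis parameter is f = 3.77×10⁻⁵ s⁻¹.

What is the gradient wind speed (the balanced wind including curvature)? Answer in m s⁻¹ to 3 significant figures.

Around a low, centrifugal force acts outward with Coriolis, so pressure-gradient force balances both:
(1/ρ)|∂P/∂n| = fV + V²/R  →  V² + fR·V − fR·V_g = 0
With fR = 3.77×10⁻⁵ × 393×10³ m = 14.8 m/s:
V = [−fR + √((fR)² + 4 fR V_g)]/2 = [−14.8 + √(14.8² + 4×14.8×18)]/2 = 10.5 m/s
Subgeostrophic (V < V_g = 18 m/s), as expected around a low.

10.5 m s⁻¹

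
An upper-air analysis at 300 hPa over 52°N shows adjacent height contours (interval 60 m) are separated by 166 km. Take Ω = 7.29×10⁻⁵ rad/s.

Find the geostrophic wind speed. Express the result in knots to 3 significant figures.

Coriolis parameter at 52°N:
f = 2Ω sin φ = 2 × 7.29×10⁻⁵ × sin 52° = 1.15×10⁻⁴ s⁻¹
Height gradient: |∂Z/∂n| = 60 m / 166000 m = 3.61×10⁻⁴
On a pressure surface, geostrophic balance gives V_g = (g/f)|∂Z/∂n|:
V_g = 9.81 × 3.61×10⁻⁴ / 1.15×10⁻⁴ = 30.9 m/s
Converting: 30.9 m/s × 1.944 = 60.0 knots

60.0 knots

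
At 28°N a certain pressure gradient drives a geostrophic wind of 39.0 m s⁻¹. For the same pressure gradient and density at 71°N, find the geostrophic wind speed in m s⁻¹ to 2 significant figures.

With the same pressure gradient and density, V_g ∝ 1/f ∝ 1/sin φ.
V₂ = V₁ · sin φ₁ / sin φ₂ = 39.0 × sin 28° / sin 71°
V₂ = 39.0 × 0.4695/0.9455 = 19 m s⁻¹

19 m s⁻¹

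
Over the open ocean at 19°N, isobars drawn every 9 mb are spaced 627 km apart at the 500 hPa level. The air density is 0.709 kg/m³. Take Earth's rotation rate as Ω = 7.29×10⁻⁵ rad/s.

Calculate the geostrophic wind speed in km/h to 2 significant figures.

Coriolis parameter at 19°N:
f = 2Ω sin φ = 2 × 7.29×10⁻⁵ × sin 19° = 4.75×10⁻⁵ s⁻¹
Pressure gradient: |∂P/∂n| = 900 Pa / 627000 m = 1.44×10⁻³ Pa/m
Geostrophic balance (pressure-gradient force = Coriolis force):
V_g = (1/(fρ)) |∂P/∂n| = 1.44×10⁻³ / (4.75×10⁻⁵ × 0.709) = 42.7 m/s
Converting: 42.7 m/s × 3.6 = 150 km/h

150 km/h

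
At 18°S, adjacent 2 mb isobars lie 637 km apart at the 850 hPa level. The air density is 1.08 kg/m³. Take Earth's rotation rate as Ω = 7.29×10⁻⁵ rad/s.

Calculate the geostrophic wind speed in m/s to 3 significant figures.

Coriolis parameter at 18°S:
f = 2Ω sin φ = 2 × 7.29×10⁻⁵ × sin 18° = 4.51×10⁻⁵ s⁻¹
Pressure gradient: |∂P/∂n| = 200 Pa / 637000 m = 3.14×10⁻⁴ Pa/m
Geostrophic balance (pressure-gradient force = Coriolis force):
V_g = (1/(fρ)) |∂P/∂n| = 3.14×10⁻⁴ / (4.51×10⁻⁵ × 1.08) = 6.45 m/s

6.45 m/s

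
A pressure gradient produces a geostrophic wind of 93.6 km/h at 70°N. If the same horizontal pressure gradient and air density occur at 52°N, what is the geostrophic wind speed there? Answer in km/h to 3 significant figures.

With the same pressure gradient and density, V_g ∝ 1/f ∝ 1/sin φ.
V₂ = V₁ · sin φ₁ / sin φ₂ = 93.6 × sin 70° / sin 52°
V₂ = 93.6 × 0.9397/0.7880 = 112 km/h

112 km/h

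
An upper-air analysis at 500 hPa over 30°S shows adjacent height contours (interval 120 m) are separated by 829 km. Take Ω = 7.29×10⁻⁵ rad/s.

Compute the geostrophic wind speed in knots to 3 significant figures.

37.9 knots

Coriolis parameter at 30°S:
f = 2Ω sin φ = 2 × 7.29×10⁻⁵ × sin 30° = 7.29×10⁻⁵ s⁻¹
Height gradient: |∂Z/∂n| = 120 m / 829000 m = 1.45×10⁻⁴
On a pressure surface, geostrophic balance gives V_g = (g/f)|∂Z/∂n|:
V_g = 9.81 × 1.45×10⁻⁴ / 7.29×10⁻⁵ = 19.5 m/s
Converting: 19.5 m/s × 1.944 = 37.9 knots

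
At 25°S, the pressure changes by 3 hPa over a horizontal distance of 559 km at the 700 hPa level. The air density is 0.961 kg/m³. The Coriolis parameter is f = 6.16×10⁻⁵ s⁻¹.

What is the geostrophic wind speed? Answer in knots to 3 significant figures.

Pressure gradient: |∂P/∂n| = 300 Pa / 559000 m = 5.37×10⁻⁴ Pa/m
Geostrophic balance (pressure-gradient force = Coriolis force):
V_g = (1/(fρ)) |∂P/∂n| = 5.37×10⁻⁴ / (6.16×10⁻⁵ × 0.961) = 9.07 m/s
Converting: 9.07 m/s × 1.944 = 17.6 knots

17.6 knots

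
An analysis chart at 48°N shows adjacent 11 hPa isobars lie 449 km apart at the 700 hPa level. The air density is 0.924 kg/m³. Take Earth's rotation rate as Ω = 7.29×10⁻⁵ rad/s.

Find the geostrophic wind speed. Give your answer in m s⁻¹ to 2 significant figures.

Coriolis parameter at 48°N:
f = 2Ω sin φ = 2 × 7.29×10⁻⁵ × sin 48° = 1.08×10⁻⁴ s⁻¹
Pressure gradient: |∂P/∂n| = 1100 Pa / 449000 m = 2.45×10⁻³ Pa/m
Geostrophic balance (pressure-gradient force = Coriolis force):
V_g = (1/(fρ)) |∂P/∂n| = 2.45×10⁻³ / (1.08×10⁻⁴ × 0.924) = 24.5 m/s

24 m s⁻¹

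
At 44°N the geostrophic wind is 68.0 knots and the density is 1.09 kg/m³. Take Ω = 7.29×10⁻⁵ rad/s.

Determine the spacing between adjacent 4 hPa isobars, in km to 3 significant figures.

Coriolis parameter at 44°N:
f = 2Ω sin φ = 2 × 7.29×10⁻⁵ × sin 44° = 1.01×10⁻⁴ s⁻¹
Wind speed in SI: 68.0 knots = 35.0 m/s
Geostrophic balance rearranged: |∂P/∂n| = f ρ V_g
|∂P/∂n| = 1.01×10⁻⁴ × 1.09 × 35.0 = 3.86×10⁻³ Pa/m
Isobar spacing: Δn = ΔP/|∂P/∂n| = 400 Pa / 3.86×10⁻³ Pa/m = 103576 m ≈ 104 km

104 km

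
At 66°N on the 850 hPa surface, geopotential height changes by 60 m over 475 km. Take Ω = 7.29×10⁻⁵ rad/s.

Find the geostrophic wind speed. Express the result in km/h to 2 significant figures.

Coriolis parameter at 66°N:
f = 2Ω sin φ = 2 × 7.29×10⁻⁵ × sin 66° = 1.33×10⁻⁴ s⁻¹
Height gradient: |∂Z/∂n| = 60 m / 475000 m = 1.26×10⁻⁴
On a pressure surface, geostrophic balance gives V_g = (g/f)|∂Z/∂n|:
V_g = 9.81 × 1.26×10⁻⁴ / 1.33×10⁻⁴ = 9.30 m/s
Converting: 9.30 m/s × 3.6 = 33 km/h

33 km/h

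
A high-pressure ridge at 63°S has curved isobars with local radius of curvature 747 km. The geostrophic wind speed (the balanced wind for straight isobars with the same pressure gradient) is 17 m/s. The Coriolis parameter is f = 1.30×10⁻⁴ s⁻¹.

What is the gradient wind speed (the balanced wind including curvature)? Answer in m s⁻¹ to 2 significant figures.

Around a high, pressure-gradient force acts outward with centrifugal, so Coriolis balances both:
fV = (1/ρ)|∂P/∂n| + V²/R  →  V² − fR·V + fR·V_g = 0
With fR = 1.30×10⁻⁴ × 747×10³ m = 97.1 m/s:
V = [fR − √((fR)² − 4 fR V_g)]/2 = [97.1 − √(97.1² − 4×97.1×17)]/2 = 22 m/s
Supergeostrophic (V > V_g = 17 m/s), as expected around a high.

22 m s⁻¹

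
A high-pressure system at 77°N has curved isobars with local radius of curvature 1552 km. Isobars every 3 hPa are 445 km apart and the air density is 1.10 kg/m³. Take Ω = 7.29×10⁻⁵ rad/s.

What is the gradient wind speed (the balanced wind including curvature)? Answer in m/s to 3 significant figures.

Coriolis parameter at 77°N:
f = 2Ω sin φ = 2 × 7.29×10⁻⁵ × sin 77° = 1.42×10⁻⁴ s⁻¹
Pressure gradient: |∂P/∂n| = 300 Pa / 445000 m = 6.74×10⁻⁴ Pa/m
Geostrophic speed: V_g = |∂P/∂n|/(fρ) = 6.74×10⁻⁴/(1.42×10⁻⁴ × 1.10) = 4.31 m/s
Around a high, pressure-gradient force acts outward with centrifugal, so Coriolis balances both:
fV = (1/ρ)|∂P/∂n| + V²/R  →  V² − fR·V + fR·V_g = 0
With fR = 1.42×10⁻⁴ × 1552×10³ m = 220 m/s:
V = [fR − √((fR)² − 4 fR V_g)]/2 = [220 − √(220² − 4×220×4.31)]/2 = 4.4 m/s
Supergeostrophic (V > V_g = 4.31 m/s), as expected around a high.

4.40 m/s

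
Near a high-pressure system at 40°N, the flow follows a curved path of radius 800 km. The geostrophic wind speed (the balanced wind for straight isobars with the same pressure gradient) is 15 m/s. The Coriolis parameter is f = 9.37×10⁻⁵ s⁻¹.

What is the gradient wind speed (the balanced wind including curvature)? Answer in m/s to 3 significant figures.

Around a high, pressure-gradient force acts outward with centrifugal, so Coriolis balances both:
fV = (1/ρ)|∂P/∂n| + V²/R  →  V² − fR·V + fR·V_g = 0
With fR = 9.37×10⁻⁵ × 800×10³ m = 75.0 m/s:
V = [fR − √((fR)² − 4 fR V_g)]/2 = [75.0 − √(75.0² − 4×75.0×15)]/2 = 20.7 m/s
Supergeostrophic (V > V_g = 15 m/s), as expected around a high.

20.7 m/s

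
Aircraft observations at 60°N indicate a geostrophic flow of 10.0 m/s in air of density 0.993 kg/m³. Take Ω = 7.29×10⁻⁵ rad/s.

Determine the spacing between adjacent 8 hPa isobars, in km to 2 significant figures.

640 km

Coriolis parameter at 60°N:
f = 2Ω sin φ = 2 × 7.29×10⁻⁵ × sin 60° = 1.26×10⁻⁴ s⁻¹
Geostrophic balance rearranged: |∂P/∂n| = f ρ V_g
|∂P/∂n| = 1.26×10⁻⁴ × 0.993 × 10.0 = 1.25×10⁻³ Pa/m
Isobar spacing: Δn = ΔP/|∂P/∂n| = 800 Pa / 1.25×10⁻³ Pa/m = 638047 m ≈ 640 km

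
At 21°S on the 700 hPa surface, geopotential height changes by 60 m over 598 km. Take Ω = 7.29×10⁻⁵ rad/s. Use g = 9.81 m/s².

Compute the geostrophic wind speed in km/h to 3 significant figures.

Coriolis parameter at 21°S:
f = 2Ω sin φ = 2 × 7.29×10⁻⁵ × sin 21° = 5.23×10⁻⁵ s⁻¹
Height gradient: |∂Z/∂n| = 60 m / 598000 m = 1.00×10⁻⁴
On a pressure surface, geostrophic balance gives V_g = (g/f)|∂Z/∂n|:
V_g = 9.81 × 1.00×10⁻⁴ / 5.23×10⁻⁵ = 18.8 m/s
Converting: 18.8 m/s × 3.6 = 67.8 km/h

67.8 km/h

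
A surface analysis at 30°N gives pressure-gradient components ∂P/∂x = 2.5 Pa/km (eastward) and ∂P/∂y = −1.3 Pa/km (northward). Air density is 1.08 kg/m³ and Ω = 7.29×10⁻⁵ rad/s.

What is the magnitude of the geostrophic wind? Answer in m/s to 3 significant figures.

35.8 m/s

Coriolis parameter at 30°N:
f = 2Ω sin φ = 2 × 7.29×10⁻⁵ × sin 30° = 7.29×10⁻⁵ s⁻¹
Component geostrophic relations (x east, y north):
u_g = −(1/(fρ)) ∂P/∂y,  v_g = (1/(fρ)) ∂P/∂x
u_g = −(−1.3×10⁻³)/(7.29×10⁻⁵ × 1.08) = 16.5 m/s;  v_g = (2.5×10⁻³)/(7.29×10⁻⁵ × 1.08) = 31.8 m/s
|V_g| = √(u_g² + v_g²) = 35.8 m/s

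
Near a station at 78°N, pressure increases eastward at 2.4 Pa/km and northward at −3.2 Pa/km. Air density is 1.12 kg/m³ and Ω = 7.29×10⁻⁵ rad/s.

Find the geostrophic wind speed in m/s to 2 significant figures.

Coriolis parameter at 78°N:
f = 2Ω sin φ = 2 × 7.29×10⁻⁵ × sin 78° = 1.43×10⁻⁴ s⁻¹
Component geostrophic relations (x east, y north):
u_g = −(1/(fρ)) ∂P/∂y,  v_g = (1/(fρ)) ∂P/∂x
u_g = −(−3.2×10⁻³)/(1.43×10⁻⁴ × 1.12) = 20.0 m/s;  v_g = (2.4×10⁻³)/(1.43×10⁻⁴ × 1.12) = 15.0 m/s
|V_g| = √(u_g² + v_g²) = 25.0 m/s

25 m/s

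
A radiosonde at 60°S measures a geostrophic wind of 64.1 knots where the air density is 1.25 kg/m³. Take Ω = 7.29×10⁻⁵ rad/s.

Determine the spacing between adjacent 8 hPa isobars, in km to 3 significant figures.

154 km

Coriolis parameter at 60°S:
f = 2Ω sin φ = 2 × 7.29×10⁻⁵ × sin 60° = 1.26×10⁻⁴ s⁻¹
Wind speed in SI: 64.1 knots = 33.0 m/s
Geostrophic balance rearranged: |∂P/∂n| = f ρ V_g
|∂P/∂n| = 1.26×10⁻⁴ × 1.25 × 33.0 = 5.20×10⁻³ Pa/m
Isobar spacing: Δn = ΔP/|∂P/∂n| = 800 Pa / 5.20×10⁻³ Pa/m = 153708 m ≈ 154 km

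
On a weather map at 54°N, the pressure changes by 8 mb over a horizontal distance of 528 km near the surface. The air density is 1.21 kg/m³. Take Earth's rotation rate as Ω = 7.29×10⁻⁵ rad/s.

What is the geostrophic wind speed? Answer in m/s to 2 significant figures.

Coriolis parameter at 54°N:
f = 2Ω sin φ = 2 × 7.29×10⁻⁵ × sin 54° = 1.18×10⁻⁴ s⁻¹
Pressure gradient: |∂P/∂n| = 800 Pa / 528000 m = 1.52×10⁻³ Pa/m
Geostrophic balance (pressure-gradient force = Coriolis force):
V_g = (1/(fρ)) |∂P/∂n| = 1.52×10⁻³ / (1.18×10⁻⁴ × 1.21) = 10.6 m/s

11 m/s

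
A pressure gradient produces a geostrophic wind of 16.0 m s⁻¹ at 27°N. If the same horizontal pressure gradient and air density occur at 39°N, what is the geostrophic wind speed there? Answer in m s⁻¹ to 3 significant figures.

11.5 m s⁻¹

With the same pressure gradient and density, V_g ∝ 1/f ∝ 1/sin φ.
V₂ = V₁ · sin φ₁ / sin φ₂ = 16.0 × sin 27° / sin 39°
V₂ = 16.0 × 0.4540/0.6293 = 11.5 m s⁻¹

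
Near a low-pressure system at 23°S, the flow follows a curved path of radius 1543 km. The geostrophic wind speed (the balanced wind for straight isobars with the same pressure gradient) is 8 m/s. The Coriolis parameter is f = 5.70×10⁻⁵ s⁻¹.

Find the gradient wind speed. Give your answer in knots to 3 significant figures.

14.3 knots

Around a low, centrifugal force acts outward with Coriolis, so pressure-gradient force balances both:
(1/ρ)|∂P/∂n| = fV + V²/R  →  V² + fR·V − fR·V_g = 0
With fR = 5.70×10⁻⁵ × 1543×10³ m = 88.0 m/s:
V = [−fR + √((fR)² + 4 fR V_g)]/2 = [−88.0 + √(88.0² + 4×88.0×8)]/2 = 7.38 m/s
Subgeostrophic (V < V_g = 8 m/s), as expected around a low.
Converting: 7.38 m/s × 1.944 = 14.3 knots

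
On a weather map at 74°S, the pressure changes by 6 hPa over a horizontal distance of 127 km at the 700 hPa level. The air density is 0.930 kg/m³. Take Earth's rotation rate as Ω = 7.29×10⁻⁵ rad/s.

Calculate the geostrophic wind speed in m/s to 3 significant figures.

Coriolis parameter at 74°S:
f = 2Ω sin φ = 2 × 7.29×10⁻⁵ × sin 74° = 1.40×10⁻⁴ s⁻¹
Pressure gradient: |∂P/∂n| = 600 Pa / 127000 m = 4.72×10⁻³ Pa/m
Geostrophic balance (pressure-gradient force = Coriolis force):
V_g = (1/(fρ)) |∂P/∂n| = 4.72×10⁻³ / (1.40×10⁻⁴ × 0.930) = 36.2 m/s

36.2 m/s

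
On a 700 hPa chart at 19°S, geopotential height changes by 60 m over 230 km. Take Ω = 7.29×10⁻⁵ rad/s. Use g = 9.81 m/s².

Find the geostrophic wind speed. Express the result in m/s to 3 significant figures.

Coriolis parameter at 19°S:
f = 2Ω sin φ = 2 × 7.29×10⁻⁵ × sin 19° = 4.75×10⁻⁵ s⁻¹
Height gradient: |∂Z/∂n| = 60 m / 230000 m = 2.61×10⁻⁴
On a pressure surface, geostrophic balance gives V_g = (g/f)|∂Z/∂n|:
V_g = 9.81 × 2.61×10⁻⁴ / 4.75×10⁻⁵ = 53.9 m/s

53.9 m/s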